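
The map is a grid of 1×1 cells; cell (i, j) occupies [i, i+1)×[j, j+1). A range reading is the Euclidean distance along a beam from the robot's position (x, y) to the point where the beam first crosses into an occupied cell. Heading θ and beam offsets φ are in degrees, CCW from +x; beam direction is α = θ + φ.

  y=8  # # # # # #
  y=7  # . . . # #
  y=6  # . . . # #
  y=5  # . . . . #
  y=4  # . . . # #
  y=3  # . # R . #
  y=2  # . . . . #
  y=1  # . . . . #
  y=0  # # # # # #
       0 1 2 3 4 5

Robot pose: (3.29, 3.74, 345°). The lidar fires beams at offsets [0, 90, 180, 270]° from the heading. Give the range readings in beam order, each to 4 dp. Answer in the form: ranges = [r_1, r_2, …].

beam 1: φ=0°, α=345°
  direction (0.9659, -0.2588); cell (3,3); t to first gridline: x 0.7350, y 2.8591 (then +1.0353 / +3.8637)
    (4,3) via x @ 0.7350
    (5,3) via x @ 1.7703  # hit
  → r_1 = 1.7703
beam 2: φ=90°, α=75°
  direction (0.2588, 0.9659); cell (3,3); t to first gridline: x 2.7432, y 0.2692 (then +3.8637 / +1.0353)
    (3,4) via y @ 0.2692
    (3,5) via y @ 1.3044
    (3,6) via y @ 2.3397
    (4,6) via x @ 2.7432  # hit
  → r_2 = 2.7432
beam 3: φ=180°, α=165°
  direction (-0.9659, 0.2588); cell (3,3); t to first gridline: x 0.3002, y 1.0046 (then +1.0353 / +3.8637)
    (2,3) via x @ 0.3002  # hit
  → r_3 = 0.3002
beam 4: φ=270°, α=255°
  direction (-0.2588, -0.9659); cell (3,3); t to first gridline: x 1.1205, y 0.7661 (then +3.8637 / +1.0353)
    (3,2) via y @ 0.7661
    (2,2) via x @ 1.1205
    (2,1) via y @ 1.8014
    (2,0) via y @ 2.8367  # hit
  → r_4 = 2.8367

ranges = [1.7703, 2.7432, 0.3002, 2.8367]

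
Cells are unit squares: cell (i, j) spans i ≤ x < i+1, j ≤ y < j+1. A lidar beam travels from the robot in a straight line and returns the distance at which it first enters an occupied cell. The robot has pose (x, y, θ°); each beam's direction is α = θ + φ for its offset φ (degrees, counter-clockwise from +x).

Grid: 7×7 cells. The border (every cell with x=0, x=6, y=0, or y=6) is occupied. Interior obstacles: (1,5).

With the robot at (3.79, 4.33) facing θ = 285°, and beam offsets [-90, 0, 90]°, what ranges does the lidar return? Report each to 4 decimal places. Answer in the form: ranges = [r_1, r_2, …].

beam 1: φ=-90°, α=195°
  direction (-0.9659, -0.2588); cell (3,4); t to first gridline: x 0.8179, y 1.2750 (then +1.0353 / +3.8637)
    (2,4) via x @ 0.8179
    (2,3) via y @ 1.2750
    (1,3) via x @ 1.8531
    (0,3) via x @ 2.8884  # hit
  → r_1 = 2.8884
beam 2: φ=0°, α=285°
  direction (0.2588, -0.9659); cell (3,4); t to first gridline: x 0.8114, y 0.3416 (then +3.8637 / +1.0353)
    (3,3) via y @ 0.3416
    (4,3) via x @ 0.8114
    (4,2) via y @ 1.3769
    (4,1) via y @ 2.4122
    (4,0) via y @ 3.4475  # hit
  → r_2 = 3.4475
beam 3: φ=90°, α=15°
  direction (0.9659, 0.2588); cell (3,4); t to first gridline: x 0.2174, y 2.5887 (then +1.0353 / +3.8637)
    (4,4) via x @ 0.2174
    (5,4) via x @ 1.2527
    (6,4) via x @ 2.2880  # hit
  → r_3 = 2.2880

ranges = [2.8884, 3.4475, 2.2880]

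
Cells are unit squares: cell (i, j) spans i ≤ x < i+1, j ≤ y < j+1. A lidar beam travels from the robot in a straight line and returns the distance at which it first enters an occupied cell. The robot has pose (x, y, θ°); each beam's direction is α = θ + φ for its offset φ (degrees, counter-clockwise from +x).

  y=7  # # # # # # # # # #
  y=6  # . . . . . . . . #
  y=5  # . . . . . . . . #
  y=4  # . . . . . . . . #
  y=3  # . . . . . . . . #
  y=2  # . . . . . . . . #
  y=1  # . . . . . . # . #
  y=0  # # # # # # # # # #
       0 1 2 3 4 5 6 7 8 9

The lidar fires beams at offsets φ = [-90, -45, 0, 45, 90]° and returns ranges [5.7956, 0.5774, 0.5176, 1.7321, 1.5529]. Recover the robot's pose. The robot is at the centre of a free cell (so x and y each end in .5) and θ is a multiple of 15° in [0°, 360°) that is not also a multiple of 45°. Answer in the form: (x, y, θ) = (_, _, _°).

Candidates: 47 free-cell centres × 16 headings = 752 poses. Raycast each; keep the one whose scan matches to 4 dp.
  (3.5, 5.5, 105°): beam 1 = 5.6940 ≠ 5.7956 ✗
  (4.5, 1.5, 255°): beam 1 = 3.6235 ≠ 5.7956 ✗
  (2.5, 1.5, 105°): beam 1 = 6.7293 ≠ 5.7956 ✗
  (3.5, 1.5, 195°): beam 1 = 5.6940 ≠ 5.7956 ✗
  …
  (7.5, 2.5, 285°): r_1=5.7956, r_2=0.5774, r_3=0.5176, r_4=1.7321, r_5=1.5529 — all match ✓
No second candidate reproduces the full scan.

(x, y, θ) = (7.5, 2.5, 285°)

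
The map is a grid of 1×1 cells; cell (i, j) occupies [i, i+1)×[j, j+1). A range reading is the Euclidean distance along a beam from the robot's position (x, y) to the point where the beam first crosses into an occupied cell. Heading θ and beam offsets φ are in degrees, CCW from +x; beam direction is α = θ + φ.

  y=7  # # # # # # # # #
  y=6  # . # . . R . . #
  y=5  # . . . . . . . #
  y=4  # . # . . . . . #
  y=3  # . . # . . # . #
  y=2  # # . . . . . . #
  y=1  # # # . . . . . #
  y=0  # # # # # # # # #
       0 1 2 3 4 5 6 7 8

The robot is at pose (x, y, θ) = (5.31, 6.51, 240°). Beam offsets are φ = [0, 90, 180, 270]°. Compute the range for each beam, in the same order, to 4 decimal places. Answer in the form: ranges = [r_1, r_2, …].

ranges = [2.8983, 3.1061, 0.5658, 0.9800]

beam 1: φ=0°, α=240°
  d=(-0.5000,-0.8660)  start (5,6)  tX=0.6200 tY=0.5889  stride 1/|dx|=2.0000 1/|dy|=1.1547
    cross y-line → (5,5), t=0.5889
    cross x-line → (4,5), t=0.6200
    cross y-line → (4,4), t=1.7436
    cross x-line → (3,4), t=2.6200
    cross y-line → (3,3), t=2.8983 (wall)
  → r_1 = 2.8983
beam 2: φ=90°, α=330°
  d=(0.8660,-0.5000)  start (5,6)  tX=0.7967 tY=1.0200  stride 1/|dx|=1.1547 1/|dy|=2.0000
    cross x-line → (6,6), t=0.7967
    cross y-line → (6,5), t=1.0200
    cross x-line → (7,5), t=1.9514
    cross y-line → (7,4), t=3.0200
    cross x-line → (8,4), t=3.1061 (wall)
  → r_2 = 3.1061
beam 3: φ=180°, α=60°
  d=(0.5000,0.8660)  start (5,6)  tX=1.3800 tY=0.5658  stride 1/|dx|=2.0000 1/|dy|=1.1547
    cross y-line → (5,7), t=0.5658 (wall)
  → r_3 = 0.5658
beam 4: φ=270°, α=150°
  d=(-0.8660,0.5000)  start (5,6)  tX=0.3580 tY=0.9800  stride 1/|dx|=1.1547 1/|dy|=2.0000
    cross x-line → (4,6), t=0.3580
    cross y-line → (4,7), t=0.9800 (wall)
  → r_4 = 0.9800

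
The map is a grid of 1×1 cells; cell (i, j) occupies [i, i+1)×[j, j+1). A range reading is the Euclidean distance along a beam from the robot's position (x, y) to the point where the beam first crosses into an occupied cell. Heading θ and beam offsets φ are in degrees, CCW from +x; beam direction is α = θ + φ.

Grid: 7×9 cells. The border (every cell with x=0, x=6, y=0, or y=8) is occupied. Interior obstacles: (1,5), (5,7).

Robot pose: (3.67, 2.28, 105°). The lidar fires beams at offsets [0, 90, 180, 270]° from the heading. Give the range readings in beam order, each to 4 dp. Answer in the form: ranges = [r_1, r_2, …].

ranges = [5.9218, 2.7642, 1.3252, 2.4122]

beam 1: φ=0°, α=105°
  dir = (cos 105°, sin 105°) = (-0.2588, 0.9659); from cell (3,2)
  next x-line at t=2.5887, next y-line at t=0.7454; Δt_x=3.8637, Δt_y=1.0353
    y: enter (3,3) at t=0.7454
    y: enter (3,4) at t=1.7807
    x: enter (2,4) at t=2.5887
    y: enter (2,5) at t=2.8160
    y: enter (2,6) at t=3.8512
    y: enter (2,7) at t=4.8865
    y: enter (2,8) at t=5.9218 ← occupied
  → r_1 = 5.9218
beam 2: φ=90°, α=195°
  dir = (cos 195°, sin 195°) = (-0.9659, -0.2588); from cell (3,2)
  next x-line at t=0.6936, next y-line at t=1.0818; Δt_x=1.0353, Δt_y=3.8637
    x: enter (2,2) at t=0.6936
    y: enter (2,1) at t=1.0818
    x: enter (1,1) at t=1.7289
    x: enter (0,1) at t=2.7642 ← occupied
  → r_2 = 2.7642
beam 3: φ=180°, α=285°
  dir = (cos 285°, sin 285°) = (0.2588, -0.9659); from cell (3,2)
  next x-line at t=1.2750, next y-line at t=0.2899; Δt_x=3.8637, Δt_y=1.0353
    y: enter (3,1) at t=0.2899
    x: enter (4,1) at t=1.2750
    y: enter (4,0) at t=1.3252 ← occupied
  → r_3 = 1.3252
beam 4: φ=270°, α=15°
  dir = (cos 15°, sin 15°) = (0.9659, 0.2588); from cell (3,2)
  next x-line at t=0.3416, next y-line at t=2.7819; Δt_x=1.0353, Δt_y=3.8637
    x: enter (4,2) at t=0.3416
    x: enter (5,2) at t=1.3769
    x: enter (6,2) at t=2.4122 ← occupied
  → r_4 = 2.4122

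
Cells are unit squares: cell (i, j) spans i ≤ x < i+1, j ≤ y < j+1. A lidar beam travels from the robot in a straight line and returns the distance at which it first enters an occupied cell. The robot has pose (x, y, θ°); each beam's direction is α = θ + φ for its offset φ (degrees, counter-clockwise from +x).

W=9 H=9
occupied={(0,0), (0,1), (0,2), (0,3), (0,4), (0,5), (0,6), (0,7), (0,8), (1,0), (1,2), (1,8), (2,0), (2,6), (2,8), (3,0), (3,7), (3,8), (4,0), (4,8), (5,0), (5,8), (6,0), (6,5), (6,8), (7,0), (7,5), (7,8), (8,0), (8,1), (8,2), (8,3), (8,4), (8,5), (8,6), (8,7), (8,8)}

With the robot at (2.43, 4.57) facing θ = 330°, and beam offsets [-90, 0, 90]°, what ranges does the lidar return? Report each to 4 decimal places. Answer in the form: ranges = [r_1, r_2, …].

ranges = [1.8129, 6.4317, 2.8059]

beam 1: φ=-90°, α=240°
  cosα=-0.5000 sinα=-0.8660 | (2,4) | tMaxX 0.8600 tMaxY 0.6582 | tΔX 2.0000 tΔY 1.1547
    t=0.6582 [y] (2,3)
    t=0.8600 [x] (1,3)
    t=1.8129 [y] (1,2) — stop
  → r_1 = 1.8129
beam 2: φ=0°, α=330°
  cosα=0.8660 sinα=-0.5000 | (2,4) | tMaxX 0.6582 tMaxY 1.1400 | tΔX 1.1547 tΔY 2.0000
    t=0.6582 [x] (3,4)
    t=1.1400 [y] (3,3)
    t=1.8129 [x] (4,3)
    t=2.9676 [x] (5,3)
    t=3.1400 [y] (5,2)
    t=4.1223 [x] (6,2)
    t=5.1400 [y] (6,1)
    t=5.2770 [x] (7,1)
    t=6.4317 [x] (8,1) — stop
  → r_2 = 6.4317
beam 3: φ=90°, α=60°
  cosα=0.5000 sinα=0.8660 | (2,4) | tMaxX 1.1400 tMaxY 0.4965 | tΔX 2.0000 tΔY 1.1547
    t=0.4965 [y] (2,5)
    t=1.1400 [x] (3,5)
    t=1.6512 [y] (3,6)
    t=2.8059 [y] (3,7) — stop
  → r_3 = 2.8059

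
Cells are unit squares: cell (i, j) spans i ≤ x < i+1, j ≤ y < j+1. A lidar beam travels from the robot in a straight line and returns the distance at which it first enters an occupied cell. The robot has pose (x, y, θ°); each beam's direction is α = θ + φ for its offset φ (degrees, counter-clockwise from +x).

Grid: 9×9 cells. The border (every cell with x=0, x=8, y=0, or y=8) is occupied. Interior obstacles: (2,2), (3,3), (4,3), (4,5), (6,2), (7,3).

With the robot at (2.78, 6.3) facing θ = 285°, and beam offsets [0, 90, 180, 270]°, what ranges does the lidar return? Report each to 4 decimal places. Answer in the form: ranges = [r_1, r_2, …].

ranges = [2.3811, 5.4041, 1.7600, 1.8428]

beam 1: φ=0°, α=285°
  d=(0.2588,-0.9659)  start (2,6)  tX=0.8500 tY=0.3106  stride 1/|dx|=3.8637 1/|dy|=1.0353
    cross y-line → (2,5), t=0.3106
    cross x-line → (3,5), t=0.8500
    cross y-line → (3,4), t=1.3459
    cross y-line → (3,3), t=2.3811 (wall)
  → r_1 = 2.3811
beam 2: φ=90°, α=15°
  d=(0.9659,0.2588)  start (2,6)  tX=0.2278 tY=2.7046  stride 1/|dx|=1.0353 1/|dy|=3.8637
    cross x-line → (3,6), t=0.2278
    cross x-line → (4,6), t=1.2630
    cross x-line → (5,6), t=2.2983
    cross y-line → (5,7), t=2.7046
    cross x-line → (6,7), t=3.3336
    cross x-line → (7,7), t=4.3689
    cross x-line → (8,7), t=5.4041 (wall)
  → r_2 = 5.4041
beam 3: φ=180°, α=105°
  d=(-0.2588,0.9659)  start (2,6)  tX=3.0137 tY=0.7247  stride 1/|dx|=3.8637 1/|dy|=1.0353
    cross y-line → (2,7), t=0.7247
    cross y-line → (2,8), t=1.7600 (wall)
  → r_3 = 1.7600
beam 4: φ=270°, α=195°
  d=(-0.9659,-0.2588)  start (2,6)  tX=0.8075 tY=1.1591  stride 1/|dx|=1.0353 1/|dy|=3.8637
    cross x-line → (1,6), t=0.8075
    cross y-line → (1,5), t=1.1591
    cross x-line → (0,5), t=1.8428 (wall)
  → r_4 = 1.8428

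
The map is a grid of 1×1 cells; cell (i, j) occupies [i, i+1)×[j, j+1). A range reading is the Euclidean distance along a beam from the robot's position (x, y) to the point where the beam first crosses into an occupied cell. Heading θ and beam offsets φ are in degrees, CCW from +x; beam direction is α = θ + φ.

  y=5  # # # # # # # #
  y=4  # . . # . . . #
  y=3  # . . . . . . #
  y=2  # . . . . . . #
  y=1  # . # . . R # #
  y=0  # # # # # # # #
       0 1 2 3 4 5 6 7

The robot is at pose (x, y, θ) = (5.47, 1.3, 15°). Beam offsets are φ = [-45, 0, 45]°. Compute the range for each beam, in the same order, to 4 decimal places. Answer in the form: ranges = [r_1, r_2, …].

ranges = [0.6000, 0.5487, 3.0600]

beam 1: φ=-45°, α=330°
  dir = (cos 330°, sin 330°) = (0.8660, -0.5000); from cell (5,1)
  next x-line at t=0.6120, next y-line at t=0.6000; Δt_x=1.1547, Δt_y=2.0000
    y: enter (5,0) at t=0.6000 ← occupied
  → r_1 = 0.6000
beam 2: φ=0°, α=15°
  dir = (cos 15°, sin 15°) = (0.9659, 0.2588); from cell (5,1)
  next x-line at t=0.5487, next y-line at t=2.7046; Δt_x=1.0353, Δt_y=3.8637
    x: enter (6,1) at t=0.5487 ← occupied
  → r_2 = 0.5487
beam 3: φ=45°, α=60°
  dir = (cos 60°, sin 60°) = (0.5000, 0.8660); from cell (5,1)
  next x-line at t=1.0600, next y-line at t=0.8083; Δt_x=2.0000, Δt_y=1.1547
    y: enter (5,2) at t=0.8083
    x: enter (6,2) at t=1.0600
    y: enter (6,3) at t=1.9630
    x: enter (7,3) at t=3.0600 ← occupied
  → r_3 = 3.0600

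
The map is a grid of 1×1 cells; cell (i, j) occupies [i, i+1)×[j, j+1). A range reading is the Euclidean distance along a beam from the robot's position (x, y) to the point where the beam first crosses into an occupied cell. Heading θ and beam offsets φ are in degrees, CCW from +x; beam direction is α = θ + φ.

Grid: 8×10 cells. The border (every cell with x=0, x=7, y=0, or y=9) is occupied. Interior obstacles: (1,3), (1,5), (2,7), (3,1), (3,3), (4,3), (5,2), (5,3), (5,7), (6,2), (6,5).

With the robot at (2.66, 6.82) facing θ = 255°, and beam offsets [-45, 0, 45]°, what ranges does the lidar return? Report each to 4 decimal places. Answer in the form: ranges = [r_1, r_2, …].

ranges = [1.6400, 2.9195, 3.2563]

beam 1: φ=-45°, α=210°
  cosα=-0.8660 sinα=-0.5000 | (2,6) | tMaxX 0.7621 tMaxY 1.6400 | tΔX 1.1547 tΔY 2.0000
    t=0.7621 [x] (1,6)
    t=1.6400 [y] (1,5) — stop
  → r_1 = 1.6400
beam 2: φ=0°, α=255°
  cosα=-0.2588 sinα=-0.9659 | (2,6) | tMaxX 2.5500 tMaxY 0.8489 | tΔX 3.8637 tΔY 1.0353
    t=0.8489 [y] (2,5)
    t=1.8842 [y] (2,4)
    t=2.5500 [x] (1,4)
    t=2.9195 [y] (1,3) — stop
  → r_2 = 2.9195
beam 3: φ=45°, α=300°
  cosα=0.5000 sinα=-0.8660 | (2,6) | tMaxX 0.6800 tMaxY 0.9469 | tΔX 2.0000 tΔY 1.1547
    t=0.6800 [x] (3,6)
    t=0.9469 [y] (3,5)
    t=2.1016 [y] (3,4)
    t=2.6800 [x] (4,4)
    t=3.2563 [y] (4,3) — stop
  → r_3 = 3.2563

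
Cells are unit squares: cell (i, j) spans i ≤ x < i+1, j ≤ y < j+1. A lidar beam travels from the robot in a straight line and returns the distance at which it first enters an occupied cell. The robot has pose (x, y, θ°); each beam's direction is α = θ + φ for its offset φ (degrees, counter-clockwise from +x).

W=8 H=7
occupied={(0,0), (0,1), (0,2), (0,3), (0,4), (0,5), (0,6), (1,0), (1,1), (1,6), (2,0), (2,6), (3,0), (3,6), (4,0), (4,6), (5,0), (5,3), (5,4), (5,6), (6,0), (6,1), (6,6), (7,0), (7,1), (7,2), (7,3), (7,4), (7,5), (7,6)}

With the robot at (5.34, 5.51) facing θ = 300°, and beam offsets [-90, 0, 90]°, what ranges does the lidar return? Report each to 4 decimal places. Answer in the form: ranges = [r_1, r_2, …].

ranges = [5.0114, 0.5889, 0.9800]

beam 1: φ=-90°, α=210°
  d=(-0.8660,-0.5000)  start (5,5)  tX=0.3926 tY=1.0200  stride 1/|dx|=1.1547 1/|dy|=2.0000
    cross x-line → (4,5), t=0.3926
    cross y-line → (4,4), t=1.0200
    cross x-line → (3,4), t=1.5473
    cross x-line → (2,4), t=2.7020
    cross y-line → (2,3), t=3.0200
    cross x-line → (1,3), t=3.8567
    cross x-line → (0,3), t=5.0114 (wall)
  → r_1 = 5.0114
beam 2: φ=0°, α=300°
  d=(0.5000,-0.8660)  start (5,5)  tX=1.3200 tY=0.5889  stride 1/|dx|=2.0000 1/|dy|=1.1547
    cross y-line → (5,4), t=0.5889 (wall)
  → r_2 = 0.5889
beam 3: φ=90°, α=30°
  d=(0.8660,0.5000)  start (5,5)  tX=0.7621 tY=0.9800  stride 1/|dx|=1.1547 1/|dy|=2.0000
    cross x-line → (6,5), t=0.7621
    cross y-line → (6,6), t=0.9800 (wall)
  → r_3 = 0.9800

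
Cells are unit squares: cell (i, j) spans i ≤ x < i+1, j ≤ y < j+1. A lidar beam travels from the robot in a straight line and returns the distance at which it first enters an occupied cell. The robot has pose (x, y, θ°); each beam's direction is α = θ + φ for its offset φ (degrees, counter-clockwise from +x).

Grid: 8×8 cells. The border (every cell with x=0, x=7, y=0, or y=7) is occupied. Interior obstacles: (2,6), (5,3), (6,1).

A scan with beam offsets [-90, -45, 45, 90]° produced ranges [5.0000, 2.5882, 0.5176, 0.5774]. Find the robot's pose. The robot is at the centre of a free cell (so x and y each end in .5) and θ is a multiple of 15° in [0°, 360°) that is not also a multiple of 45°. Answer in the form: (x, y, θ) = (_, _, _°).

Enumerate (i+0.5, j+0.5, θ) over the 33 free cells and 16 admissible headings. For each, cast all 4 beams and compare to the given ranges.
  (6.5, 5.5, 15°): beam 1 = 1.9319 ≠ 5.0000 ✗
  (3.5, 2.5, 120°): beam 1 = 1.7321 ≠ 5.0000 ✗
  (6.5, 4.5, 165°): beam 1 = 1.9319 ≠ 5.0000 ✗
  …
  (3.5, 1.5, 210°): r_1=5.0000, r_2=2.5882, r_3=0.5176, r_4=0.5774 — all match ✓
Unique over the lattice → pose = (3.5, 1.5, 210°).

(x, y, θ) = (3.5, 1.5, 210°)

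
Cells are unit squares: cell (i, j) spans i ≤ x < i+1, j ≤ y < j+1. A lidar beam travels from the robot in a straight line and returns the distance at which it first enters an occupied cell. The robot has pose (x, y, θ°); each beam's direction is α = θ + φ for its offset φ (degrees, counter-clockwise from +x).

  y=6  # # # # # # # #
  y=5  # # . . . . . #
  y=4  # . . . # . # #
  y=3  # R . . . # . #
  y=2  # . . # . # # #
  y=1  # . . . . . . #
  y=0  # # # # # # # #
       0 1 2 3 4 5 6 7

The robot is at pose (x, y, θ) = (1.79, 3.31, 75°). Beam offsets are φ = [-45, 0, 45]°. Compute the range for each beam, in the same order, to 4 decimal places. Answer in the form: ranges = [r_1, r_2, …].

beam 1: φ=-45°, α=30°
  cosα=0.8660 sinα=0.5000 | (1,3) | tMaxX 0.2425 tMaxY 1.3800 | tΔX 1.1547 tΔY 2.0000
    t=0.2425 [x] (2,3)
    t=1.3800 [y] (2,4)
    t=1.3972 [x] (3,4)
    t=2.5519 [x] (4,4) — stop
  → r_1 = 2.5519
beam 2: φ=0°, α=75°
  cosα=0.2588 sinα=0.9659 | (1,3) | tMaxX 0.8114 tMaxY 0.7143 | tΔX 3.8637 tΔY 1.0353
    t=0.7143 [y] (1,4)
    t=0.8114 [x] (2,4)
    t=1.7496 [y] (2,5)
    t=2.7849 [y] (2,6) — stop
  → r_2 = 2.7849
beam 3: φ=45°, α=120°
  cosα=-0.5000 sinα=0.8660 | (1,3) | tMaxX 1.5800 tMaxY 0.7967 | tΔX 2.0000 tΔY 1.1547
    t=0.7967 [y] (1,4)
    t=1.5800 [x] (0,4) — stop
  → r_3 = 1.5800

ranges = [2.5519, 2.7849, 1.5800]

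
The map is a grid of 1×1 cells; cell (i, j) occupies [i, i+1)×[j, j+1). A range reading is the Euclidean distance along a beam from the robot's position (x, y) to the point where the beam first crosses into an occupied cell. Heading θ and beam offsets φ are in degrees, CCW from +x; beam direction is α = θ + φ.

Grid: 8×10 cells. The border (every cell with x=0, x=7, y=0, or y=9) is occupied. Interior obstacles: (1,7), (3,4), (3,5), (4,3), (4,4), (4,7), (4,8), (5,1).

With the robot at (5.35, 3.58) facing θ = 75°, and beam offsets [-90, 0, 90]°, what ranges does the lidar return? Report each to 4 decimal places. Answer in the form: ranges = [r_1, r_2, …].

ranges = [1.7082, 5.6112, 0.3623]

beam 1: φ=-90°, α=345°
  dir = (cos 345°, sin 345°) = (0.9659, -0.2588); from cell (5,3)
  next x-line at t=0.6729, next y-line at t=2.2409; Δt_x=1.0353, Δt_y=3.8637
    x: enter (6,3) at t=0.6729
    x: enter (7,3) at t=1.7082 ← occupied
  → r_1 = 1.7082
beam 2: φ=0°, α=75°
  dir = (cos 75°, sin 75°) = (0.2588, 0.9659); from cell (5,3)
  next x-line at t=2.5114, next y-line at t=0.4348; Δt_x=3.8637, Δt_y=1.0353
    y: enter (5,4) at t=0.4348
    y: enter (5,5) at t=1.4701
    y: enter (5,6) at t=2.5054
    x: enter (6,6) at t=2.5114
    y: enter (6,7) at t=3.5406
    y: enter (6,8) at t=4.5759
    y: enter (6,9) at t=5.6112 ← occupied
  → r_2 = 5.6112
beam 3: φ=90°, α=165°
  dir = (cos 165°, sin 165°) = (-0.9659, 0.2588); from cell (5,3)
  next x-line at t=0.3623, next y-line at t=1.6228; Δt_x=1.0353, Δt_y=3.8637
    x: enter (4,3) at t=0.3623 ← occupied
  → r_3 = 0.3623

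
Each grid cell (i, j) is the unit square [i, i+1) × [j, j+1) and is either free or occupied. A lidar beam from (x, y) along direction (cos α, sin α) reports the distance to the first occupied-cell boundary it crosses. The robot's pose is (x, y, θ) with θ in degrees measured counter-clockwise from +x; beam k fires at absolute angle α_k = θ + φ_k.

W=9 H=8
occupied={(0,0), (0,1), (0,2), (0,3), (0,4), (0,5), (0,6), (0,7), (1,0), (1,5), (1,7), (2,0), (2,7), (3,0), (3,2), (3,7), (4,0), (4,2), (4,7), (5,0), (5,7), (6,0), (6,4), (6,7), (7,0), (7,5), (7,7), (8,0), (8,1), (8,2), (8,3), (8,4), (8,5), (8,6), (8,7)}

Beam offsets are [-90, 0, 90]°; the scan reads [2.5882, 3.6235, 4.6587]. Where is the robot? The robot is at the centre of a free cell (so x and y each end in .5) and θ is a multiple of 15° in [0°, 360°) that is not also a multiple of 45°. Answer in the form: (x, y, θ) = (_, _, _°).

Candidates: 37 free-cell centres × 16 headings = 592 poses. Raycast each; keep the one whose scan matches to 4 dp.
  (2.5, 1.5, 255°): beam 1 = 1.5529 ≠ 2.5882 ✗
  (3.5, 1.5, 195°): beam 1 = 0.5176 ≠ 2.5882 ✗
  (2.5, 3.5, 60°): beam 1 = 1.0000 ≠ 2.5882 ✗
  …
  (5.5, 3.5, 75°): r_1=2.5882, r_2=3.6235, r_3=4.6587 — all match ✓
No second candidate reproduces the full scan.

(x, y, θ) = (5.5, 3.5, 75°)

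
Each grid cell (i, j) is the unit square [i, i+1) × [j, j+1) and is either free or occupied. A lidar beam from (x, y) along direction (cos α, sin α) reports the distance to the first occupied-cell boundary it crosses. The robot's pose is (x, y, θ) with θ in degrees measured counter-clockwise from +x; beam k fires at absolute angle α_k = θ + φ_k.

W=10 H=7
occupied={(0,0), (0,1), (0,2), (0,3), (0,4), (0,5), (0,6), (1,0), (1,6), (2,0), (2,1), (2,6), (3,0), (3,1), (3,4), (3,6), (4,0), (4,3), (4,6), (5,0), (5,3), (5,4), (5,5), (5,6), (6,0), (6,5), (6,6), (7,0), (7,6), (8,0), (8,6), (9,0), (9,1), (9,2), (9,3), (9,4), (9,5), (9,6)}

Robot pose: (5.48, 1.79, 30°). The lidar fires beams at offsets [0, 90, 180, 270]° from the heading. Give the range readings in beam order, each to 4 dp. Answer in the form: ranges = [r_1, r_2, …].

ranges = [4.0645, 1.3972, 1.5800, 0.9122]

beam 1: φ=0°, α=30°
  dir = (cos 30°, sin 30°) = (0.8660, 0.5000); from cell (5,1)
  next x-line at t=0.6004, next y-line at t=0.4200; Δt_x=1.1547, Δt_y=2.0000
    y: enter (5,2) at t=0.4200
    x: enter (6,2) at t=0.6004
    x: enter (7,2) at t=1.7551
    y: enter (7,3) at t=2.4200
    x: enter (8,3) at t=2.9098
    x: enter (9,3) at t=4.0645 ← occupied
  → r_1 = 4.0645
beam 2: φ=90°, α=120°
  dir = (cos 120°, sin 120°) = (-0.5000, 0.8660); from cell (5,1)
  next x-line at t=0.9600, next y-line at t=0.2425; Δt_x=2.0000, Δt_y=1.1547
    y: enter (5,2) at t=0.2425
    x: enter (4,2) at t=0.9600
    y: enter (4,3) at t=1.3972 ← occupied
  → r_2 = 1.3972
beam 3: φ=180°, α=210°
  dir = (cos 210°, sin 210°) = (-0.8660, -0.5000); from cell (5,1)
  next x-line at t=0.5543, next y-line at t=1.5800; Δt_x=1.1547, Δt_y=2.0000
    x: enter (4,1) at t=0.5543
    y: enter (4,0) at t=1.5800 ← occupied
  → r_3 = 1.5800
beam 4: φ=270°, α=300°
  dir = (cos 300°, sin 300°) = (0.5000, -0.8660); from cell (5,1)
  next x-line at t=1.0400, next y-line at t=0.9122; Δt_x=2.0000, Δt_y=1.1547
    y: enter (5,0) at t=0.9122 ← occupied
  → r_4 = 0.9122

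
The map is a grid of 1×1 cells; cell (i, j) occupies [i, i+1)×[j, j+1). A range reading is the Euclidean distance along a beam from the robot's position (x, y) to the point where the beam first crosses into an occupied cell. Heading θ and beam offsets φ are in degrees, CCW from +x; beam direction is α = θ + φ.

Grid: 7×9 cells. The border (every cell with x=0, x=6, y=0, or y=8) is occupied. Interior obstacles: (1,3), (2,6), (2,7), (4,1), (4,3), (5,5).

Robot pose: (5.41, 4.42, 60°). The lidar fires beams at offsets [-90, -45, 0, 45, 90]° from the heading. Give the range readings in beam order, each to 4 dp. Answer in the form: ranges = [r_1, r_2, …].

ranges = [0.6813, 0.6108, 0.6697, 0.6005, 3.1600]

beam 1: φ=-90°, α=330°
  direction (0.8660, -0.5000); cell (5,4); t to first gridline: x 0.6813, y 0.8400 (then +1.1547 / +2.0000)
    (6,4) via x @ 0.6813  # hit
  → r_1 = 0.6813
beam 2: φ=-45°, α=15°
  direction (0.9659, 0.2588); cell (5,4); t to first gridline: x 0.6108, y 2.2409 (then +1.0353 / +3.8637)
    (6,4) via x @ 0.6108  # hit
  → r_2 = 0.6108
beam 3: φ=0°, α=60°
  direction (0.5000, 0.8660); cell (5,4); t to first gridline: x 1.1800, y 0.6697 (then +2.0000 / +1.1547)
    (5,5) via y @ 0.6697  # hit
  → r_3 = 0.6697
beam 4: φ=45°, α=105°
  direction (-0.2588, 0.9659); cell (5,4); t to first gridline: x 1.5841, y 0.6005 (then +3.8637 / +1.0353)
    (5,5) via y @ 0.6005  # hit
  → r_4 = 0.6005
beam 5: φ=90°, α=150°
  direction (-0.8660, 0.5000); cell (5,4); t to first gridline: x 0.4734, y 1.1600 (then +1.1547 / +2.0000)
    (4,4) via x @ 0.4734
    (4,5) via y @ 1.1600
    (3,5) via x @ 1.6281
    (2,5) via x @ 2.7828
    (2,6) via y @ 3.1600  # hit
  → r_5 = 3.1600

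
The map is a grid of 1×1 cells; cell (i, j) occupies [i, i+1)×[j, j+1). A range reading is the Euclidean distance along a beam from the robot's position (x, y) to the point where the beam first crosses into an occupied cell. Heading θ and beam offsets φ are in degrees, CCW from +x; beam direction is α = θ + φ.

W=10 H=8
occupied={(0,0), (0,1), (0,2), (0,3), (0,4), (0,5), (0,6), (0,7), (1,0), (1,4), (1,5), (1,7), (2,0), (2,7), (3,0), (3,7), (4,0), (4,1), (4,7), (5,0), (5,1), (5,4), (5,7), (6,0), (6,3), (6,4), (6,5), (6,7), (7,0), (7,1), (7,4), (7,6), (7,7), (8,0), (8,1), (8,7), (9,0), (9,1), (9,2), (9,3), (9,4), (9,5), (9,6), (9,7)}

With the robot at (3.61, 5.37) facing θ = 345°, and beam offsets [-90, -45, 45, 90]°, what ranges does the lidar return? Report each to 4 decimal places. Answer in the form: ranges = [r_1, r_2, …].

ranges = [4.5242, 3.8913, 3.2600, 1.6875]

beam 1: φ=-90°, α=255°
  dir = (cos 255°, sin 255°) = (-0.2588, -0.9659); from cell (3,5)
  next x-line at t=2.3569, next y-line at t=0.3831; Δt_x=3.8637, Δt_y=1.0353
    y: enter (3,4) at t=0.3831
    y: enter (3,3) at t=1.4183
    x: enter (2,3) at t=2.3569
    y: enter (2,2) at t=2.4536
    y: enter (2,1) at t=3.4889
    y: enter (2,0) at t=4.5242 ← occupied
  → r_1 = 4.5242
beam 2: φ=-45°, α=300°
  dir = (cos 300°, sin 300°) = (0.5000, -0.8660); from cell (3,5)
  next x-line at t=0.7800, next y-line at t=0.4272; Δt_x=2.0000, Δt_y=1.1547
    y: enter (3,4) at t=0.4272
    x: enter (4,4) at t=0.7800
    y: enter (4,3) at t=1.5819
    y: enter (4,2) at t=2.7366
    x: enter (5,2) at t=2.7800
    y: enter (5,1) at t=3.8913 ← occupied
  → r_2 = 3.8913
beam 3: φ=45°, α=30°
  dir = (cos 30°, sin 30°) = (0.8660, 0.5000); from cell (3,5)
  next x-line at t=0.4503, next y-line at t=1.2600; Δt_x=1.1547, Δt_y=2.0000
    x: enter (4,5) at t=0.4503
    y: enter (4,6) at t=1.2600
    x: enter (5,6) at t=1.6050
    x: enter (6,6) at t=2.7597
    y: enter (6,7) at t=3.2600 ← occupied
  → r_3 = 3.2600
beam 4: φ=90°, α=75°
  dir = (cos 75°, sin 75°) = (0.2588, 0.9659); from cell (3,5)
  next x-line at t=1.5068, next y-line at t=0.6522; Δt_x=3.8637, Δt_y=1.0353
    y: enter (3,6) at t=0.6522
    x: enter (4,6) at t=1.5068
    y: enter (4,7) at t=1.6875 ← occupied
  → r_4 = 1.6875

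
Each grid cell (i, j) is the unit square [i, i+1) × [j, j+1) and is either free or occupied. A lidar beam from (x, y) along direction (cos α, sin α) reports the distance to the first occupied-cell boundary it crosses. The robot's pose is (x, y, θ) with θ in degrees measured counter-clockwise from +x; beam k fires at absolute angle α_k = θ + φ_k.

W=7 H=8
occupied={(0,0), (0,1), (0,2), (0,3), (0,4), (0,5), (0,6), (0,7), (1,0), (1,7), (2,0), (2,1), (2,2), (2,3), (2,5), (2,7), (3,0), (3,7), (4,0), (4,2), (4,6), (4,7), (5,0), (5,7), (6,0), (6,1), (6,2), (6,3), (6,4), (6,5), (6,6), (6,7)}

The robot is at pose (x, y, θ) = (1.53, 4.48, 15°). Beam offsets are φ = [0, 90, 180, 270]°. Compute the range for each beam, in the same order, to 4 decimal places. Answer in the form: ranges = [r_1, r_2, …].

beam 1: φ=0°, α=15°
  cosα=0.9659 sinα=0.2588 | (1,4) | tMaxX 0.4866 tMaxY 2.0091 | tΔX 1.0353 tΔY 3.8637
    t=0.4866 [x] (2,4)
    t=1.5219 [x] (3,4)
    t=2.0091 [y] (3,5)
    t=2.5571 [x] (4,5)
    t=3.5924 [x] (5,5)
    t=4.6277 [x] (6,5) — stop
  → r_1 = 4.6277
beam 2: φ=90°, α=105°
  cosα=-0.2588 sinα=0.9659 | (1,4) | tMaxX 2.0478 tMaxY 0.5383 | tΔX 3.8637 tΔY 1.0353
    t=0.5383 [y] (1,5)
    t=1.5736 [y] (1,6)
    t=2.0478 [x] (0,6) — stop
  → r_2 = 2.0478
beam 3: φ=180°, α=195°
  cosα=-0.9659 sinα=-0.2588 | (1,4) | tMaxX 0.5487 tMaxY 1.8546 | tΔX 1.0353 tΔY 3.8637
    t=0.5487 [x] (0,4) — stop
  → r_3 = 0.5487
beam 4: φ=270°, α=285°
  cosα=0.2588 sinα=-0.9659 | (1,4) | tMaxX 1.8159 tMaxY 0.4969 | tΔX 3.8637 tΔY 1.0353
    t=0.4969 [y] (1,3)
    t=1.5322 [y] (1,2)
    t=1.8159 [x] (2,2) — stop
  → r_4 = 1.8159

ranges = [4.6277, 2.0478, 0.5487, 1.8159]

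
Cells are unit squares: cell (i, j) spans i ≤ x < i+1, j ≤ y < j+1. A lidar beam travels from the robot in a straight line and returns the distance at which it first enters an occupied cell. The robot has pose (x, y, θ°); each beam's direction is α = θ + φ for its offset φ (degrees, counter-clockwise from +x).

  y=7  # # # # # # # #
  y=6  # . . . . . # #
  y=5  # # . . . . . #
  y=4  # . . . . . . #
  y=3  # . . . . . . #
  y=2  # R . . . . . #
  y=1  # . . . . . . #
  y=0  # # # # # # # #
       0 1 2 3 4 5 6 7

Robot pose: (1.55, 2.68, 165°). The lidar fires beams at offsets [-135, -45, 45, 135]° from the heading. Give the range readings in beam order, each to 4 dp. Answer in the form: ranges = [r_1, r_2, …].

beam 1: φ=-135°, α=30°
  dir = (cos 30°, sin 30°) = (0.8660, 0.5000); from cell (1,2)
  next x-line at t=0.5196, next y-line at t=0.6400; Δt_x=1.1547, Δt_y=2.0000
    x: enter (2,2) at t=0.5196
    y: enter (2,3) at t=0.6400
    x: enter (3,3) at t=1.6743
    y: enter (3,4) at t=2.6400
    x: enter (4,4) at t=2.8290
    x: enter (5,4) at t=3.9837
    y: enter (5,5) at t=4.6400
    x: enter (6,5) at t=5.1384
    x: enter (7,5) at t=6.2931 ← occupied
  → r_1 = 6.2931
beam 2: φ=-45°, α=120°
  dir = (cos 120°, sin 120°) = (-0.5000, 0.8660); from cell (1,2)
  next x-line at t=1.1000, next y-line at t=0.3695; Δt_x=2.0000, Δt_y=1.1547
    y: enter (1,3) at t=0.3695
    x: enter (0,3) at t=1.1000 ← occupied
  → r_2 = 1.1000
beam 3: φ=45°, α=210°
  dir = (cos 210°, sin 210°) = (-0.8660, -0.5000); from cell (1,2)
  next x-line at t=0.6351, next y-line at t=1.3600; Δt_x=1.1547, Δt_y=2.0000
    x: enter (0,2) at t=0.6351 ← occupied
  → r_3 = 0.6351
beam 4: φ=135°, α=300°
  dir = (cos 300°, sin 300°) = (0.5000, -0.8660); from cell (1,2)
  next x-line at t=0.9000, next y-line at t=0.7852; Δt_x=2.0000, Δt_y=1.1547
    y: enter (1,1) at t=0.7852
    x: enter (2,1) at t=0.9000
    y: enter (2,0) at t=1.9399 ← occupied
  → r_4 = 1.9399

ranges = [6.2931, 1.1000, 0.6351, 1.9399]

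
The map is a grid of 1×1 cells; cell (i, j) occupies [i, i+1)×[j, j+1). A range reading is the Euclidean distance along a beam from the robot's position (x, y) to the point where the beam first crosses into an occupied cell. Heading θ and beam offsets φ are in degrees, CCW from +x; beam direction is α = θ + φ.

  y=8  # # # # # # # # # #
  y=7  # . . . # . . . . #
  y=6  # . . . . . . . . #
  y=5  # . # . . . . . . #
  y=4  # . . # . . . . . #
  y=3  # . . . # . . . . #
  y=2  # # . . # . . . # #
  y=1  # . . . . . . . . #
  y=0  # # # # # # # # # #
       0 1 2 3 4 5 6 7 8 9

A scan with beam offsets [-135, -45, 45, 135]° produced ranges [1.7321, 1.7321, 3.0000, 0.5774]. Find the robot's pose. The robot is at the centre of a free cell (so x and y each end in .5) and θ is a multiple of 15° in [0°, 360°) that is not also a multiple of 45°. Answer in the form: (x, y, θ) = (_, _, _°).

The pose lattice has 49·16 = 784 candidates. Test each by forward raycasting.
  (6.5, 6.5, 75°): beam 1 = 4.0415 ≠ 1.7321 ✗
  (2.5, 2.5, 210°): beam 1 = 1.9319 ≠ 1.7321 ✗
  (1.5, 3.5, 330°): beam 1 = 0.5176 ≠ 1.7321 ✗
  (1.5, 1.5, 15°): beam 1 = 0.5774 ≠ 1.7321 ✗
  …
  (2.5, 2.5, 75°): r_1=1.7321, r_2=1.7321, r_3=3.0000, r_4=0.5774 — all match ✓
Only this pose fits every beam.

(x, y, θ) = (2.5, 2.5, 75°)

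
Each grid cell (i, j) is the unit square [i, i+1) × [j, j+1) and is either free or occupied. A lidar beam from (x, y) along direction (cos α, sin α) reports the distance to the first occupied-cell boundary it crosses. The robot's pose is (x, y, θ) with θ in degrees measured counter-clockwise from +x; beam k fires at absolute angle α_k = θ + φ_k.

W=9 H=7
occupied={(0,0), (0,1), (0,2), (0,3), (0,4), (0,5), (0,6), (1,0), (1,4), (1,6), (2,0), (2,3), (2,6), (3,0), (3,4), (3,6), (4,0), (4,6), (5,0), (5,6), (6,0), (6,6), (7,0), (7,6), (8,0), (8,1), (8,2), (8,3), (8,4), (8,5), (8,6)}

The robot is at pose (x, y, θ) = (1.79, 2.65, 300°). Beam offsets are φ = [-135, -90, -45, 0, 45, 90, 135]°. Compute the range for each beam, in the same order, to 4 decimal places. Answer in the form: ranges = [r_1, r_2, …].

beam 1: φ=-135°, α=165°
  d=(-0.9659,0.2588)  start (1,2)  tX=0.8179 tY=1.3523  stride 1/|dx|=1.0353 1/|dy|=3.8637
    cross x-line → (0,2), t=0.8179 (wall)
  → r_1 = 0.8179
beam 2: φ=-90°, α=210°
  d=(-0.8660,-0.5000)  start (1,2)  tX=0.9122 tY=1.3000  stride 1/|dx|=1.1547 1/|dy|=2.0000
    cross x-line → (0,2), t=0.9122 (wall)
  → r_2 = 0.9122
beam 3: φ=-45°, α=255°
  d=(-0.2588,-0.9659)  start (1,2)  tX=3.0523 tY=0.6729  stride 1/|dx|=3.8637 1/|dy|=1.0353
    cross y-line → (1,1), t=0.6729
    cross y-line → (1,0), t=1.7082 (wall)
  → r_3 = 1.7082
beam 4: φ=0°, α=300°
  d=(0.5000,-0.8660)  start (1,2)  tX=0.4200 tY=0.7506  stride 1/|dx|=2.0000 1/|dy|=1.1547
    cross x-line → (2,2), t=0.4200
    cross y-line → (2,1), t=0.7506
    cross y-line → (2,0), t=1.9053 (wall)
  → r_4 = 1.9053
beam 5: φ=45°, α=345°
  d=(0.9659,-0.2588)  start (1,2)  tX=0.2174 tY=2.5114  stride 1/|dx|=1.0353 1/|dy|=3.8637
    cross x-line → (2,2), t=0.2174
    cross x-line → (3,2), t=1.2527
    cross x-line → (4,2), t=2.2880
    cross y-line → (4,1), t=2.5114
    cross x-line → (5,1), t=3.3232
    cross x-line → (6,1), t=4.3585
    cross x-line → (7,1), t=5.3938
    cross y-line → (7,0), t=6.3751 (wall)
  → r_5 = 6.3751
beam 6: φ=90°, α=30°
  d=(0.8660,0.5000)  start (1,2)  tX=0.2425 tY=0.7000  stride 1/|dx|=1.1547 1/|dy|=2.0000
    cross x-line → (2,2), t=0.2425
    cross y-line → (2,3), t=0.7000 (wall)
  → r_6 = 0.7000
beam 7: φ=135°, α=75°
  d=(0.2588,0.9659)  start (1,2)  tX=0.8114 tY=0.3623  stride 1/|dx|=3.8637 1/|dy|=1.0353
    cross y-line → (1,3), t=0.3623
    cross x-line → (2,3), t=0.8114 (wall)
  → r_7 = 0.8114

ranges = [0.8179, 0.9122, 1.7082, 1.9053, 6.3751, 0.7000, 0.8114]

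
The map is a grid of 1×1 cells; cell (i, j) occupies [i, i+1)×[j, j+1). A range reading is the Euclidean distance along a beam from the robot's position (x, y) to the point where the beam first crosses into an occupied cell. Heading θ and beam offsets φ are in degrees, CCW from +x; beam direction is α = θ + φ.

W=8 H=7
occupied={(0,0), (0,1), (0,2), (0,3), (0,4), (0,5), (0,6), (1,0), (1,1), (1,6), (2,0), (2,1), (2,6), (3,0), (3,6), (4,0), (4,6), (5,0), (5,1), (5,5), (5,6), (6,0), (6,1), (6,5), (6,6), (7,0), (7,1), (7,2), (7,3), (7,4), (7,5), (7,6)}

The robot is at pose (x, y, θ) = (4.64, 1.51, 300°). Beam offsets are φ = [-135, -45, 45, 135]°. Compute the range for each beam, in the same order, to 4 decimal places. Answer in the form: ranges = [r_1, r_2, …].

beam 1: φ=-135°, α=165°
  cosα=-0.9659 sinα=0.2588 | (4,1) | tMaxX 0.6626 tMaxY 1.8932 | tΔX 1.0353 tΔY 3.8637
    t=0.6626 [x] (3,1)
    t=1.6979 [x] (2,1) — stop
  → r_1 = 1.6979
beam 2: φ=-45°, α=255°
  cosα=-0.2588 sinα=-0.9659 | (4,1) | tMaxX 2.4728 tMaxY 0.5280 | tΔX 3.8637 tΔY 1.0353
    t=0.5280 [y] (4,0) — stop
  → r_2 = 0.5280
beam 3: φ=45°, α=345°
  cosα=0.9659 sinα=-0.2588 | (4,1) | tMaxX 0.3727 tMaxY 1.9705 | tΔX 1.0353 tΔY 3.8637
    t=0.3727 [x] (5,1) — stop
  → r_3 = 0.3727
beam 4: φ=135°, α=75°
  cosα=0.2588 sinα=0.9659 | (4,1) | tMaxX 1.3909 tMaxY 0.5073 | tΔX 3.8637 tΔY 1.0353
    t=0.5073 [y] (4,2)
    t=1.3909 [x] (5,2)
    t=1.5426 [y] (5,3)
    t=2.5778 [y] (5,4)
    t=3.6131 [y] (5,5) — stop
  → r_4 = 3.6131

ranges = [1.6979, 0.5280, 0.3727, 3.6131]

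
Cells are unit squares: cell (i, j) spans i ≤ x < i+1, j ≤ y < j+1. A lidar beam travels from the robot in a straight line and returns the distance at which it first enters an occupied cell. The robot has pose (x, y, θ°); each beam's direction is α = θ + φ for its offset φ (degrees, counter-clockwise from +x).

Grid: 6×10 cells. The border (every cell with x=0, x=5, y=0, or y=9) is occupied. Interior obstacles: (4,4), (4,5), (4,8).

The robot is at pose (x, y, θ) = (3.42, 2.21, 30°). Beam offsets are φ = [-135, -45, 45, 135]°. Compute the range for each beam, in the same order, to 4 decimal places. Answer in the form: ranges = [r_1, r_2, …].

ranges = [1.2527, 1.6357, 2.2409, 2.5054]

beam 1: φ=-135°, α=255°
  direction (-0.2588, -0.9659); cell (3,2); t to first gridline: x 1.6228, y 0.2174 (then +3.8637 / +1.0353)
    (3,1) via y @ 0.2174
    (3,0) via y @ 1.2527  # hit
  → r_1 = 1.2527
beam 2: φ=-45°, α=345°
  direction (0.9659, -0.2588); cell (3,2); t to first gridline: x 0.6005, y 0.8114 (then +1.0353 / +3.8637)
    (4,2) via x @ 0.6005
    (4,1) via y @ 0.8114
    (5,1) via x @ 1.6357  # hit
  → r_2 = 1.6357
beam 3: φ=45°, α=75°
  direction (0.2588, 0.9659); cell (3,2); t to first gridline: x 2.2409, y 0.8179 (then +3.8637 / +1.0353)
    (3,3) via y @ 0.8179
    (3,4) via y @ 1.8531
    (4,4) via x @ 2.2409  # hit
  → r_3 = 2.2409
beam 4: φ=135°, α=165°
  direction (-0.9659, 0.2588); cell (3,2); t to first gridline: x 0.4348, y 3.0523 (then +1.0353 / +3.8637)
    (2,2) via x @ 0.4348
    (1,2) via x @ 1.4701
    (0,2) via x @ 2.5054  # hit
  → r_4 = 2.5054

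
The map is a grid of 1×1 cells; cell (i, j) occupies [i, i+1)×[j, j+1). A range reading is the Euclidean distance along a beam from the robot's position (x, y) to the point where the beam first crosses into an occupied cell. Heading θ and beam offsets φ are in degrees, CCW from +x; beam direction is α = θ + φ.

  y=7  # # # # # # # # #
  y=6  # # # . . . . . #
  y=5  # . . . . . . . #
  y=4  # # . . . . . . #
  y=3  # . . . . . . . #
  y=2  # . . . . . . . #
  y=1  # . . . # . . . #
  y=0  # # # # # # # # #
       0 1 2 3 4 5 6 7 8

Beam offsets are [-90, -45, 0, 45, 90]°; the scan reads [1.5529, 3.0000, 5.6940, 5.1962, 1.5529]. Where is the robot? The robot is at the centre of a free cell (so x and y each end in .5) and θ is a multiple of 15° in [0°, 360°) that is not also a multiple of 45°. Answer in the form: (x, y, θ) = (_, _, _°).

Enumerate (i+0.5, j+0.5, θ) over the 38 free cells and 16 admissible headings. For each, cast all 5 beams and compare to the given ranges.
  (7.5, 5.5, 165°): beam 2 = 1.7321 ≠ 3.0000 ✗
  (2.5, 3.5, 255°): beam 2 = 1.7321 ≠ 3.0000 ✗
  (6.5, 5.5, 345°): beam 1 = 4.6587 ≠ 1.5529 ✗
  (4.5, 6.5, 330°): beam 1 = 6.3509 ≠ 1.5529 ✗
  …
  (6.5, 1.5, 105°): r_1=1.5529, r_2=3.0000, r_3=5.6940, r_4=5.1962, r_5=1.5529 — all match ✓
Only this pose fits every beam.

(x, y, θ) = (6.5, 1.5, 105°)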